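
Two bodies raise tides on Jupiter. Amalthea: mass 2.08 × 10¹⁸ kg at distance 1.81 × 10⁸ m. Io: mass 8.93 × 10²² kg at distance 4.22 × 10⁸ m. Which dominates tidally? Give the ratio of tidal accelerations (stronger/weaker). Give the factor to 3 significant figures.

Tidal acceleration ∝ M/d³, so compare M/d³ for each.
Amalthea: (2.08 × 10¹⁸) / (1.81 × 10⁸)³ = 3.508 × 10⁻⁷
Io: (8.93 × 10²²) / (4.22 × 10⁸)³ = 1.188 × 10⁻³
Ratio (larger/smaller) = 3390

Io, by a factor of ≈ 3390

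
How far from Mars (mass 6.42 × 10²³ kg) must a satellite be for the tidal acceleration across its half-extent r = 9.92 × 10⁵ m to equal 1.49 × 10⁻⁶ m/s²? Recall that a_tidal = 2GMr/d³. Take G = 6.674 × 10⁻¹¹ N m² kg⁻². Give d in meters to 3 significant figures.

3.85 × 10⁸ m

2GMr/d³ = a_tidal  ⇒  d = (2GMr / a_tidal)^(1/3)
d = (2 × 6.674×10⁻¹¹ × (6.42 × 10²³) × (9.92 × 10⁵) / (1.49 × 10⁻⁶))^(1/3)
  = 3.85 × 10⁸ m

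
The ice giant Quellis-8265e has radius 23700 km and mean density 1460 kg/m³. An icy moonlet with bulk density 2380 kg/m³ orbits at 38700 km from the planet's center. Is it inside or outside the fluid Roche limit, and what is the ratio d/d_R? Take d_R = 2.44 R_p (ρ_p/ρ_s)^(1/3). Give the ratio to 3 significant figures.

d_R = 2.44 × (23700 km) × (1460/2380)^(1/3) = 49140 km
d/d_R = (38700) / (49140) = 0.788
Since d/d_R < 1, the body is inside the Roche limit.

inside; d/d_R ≈ 0.788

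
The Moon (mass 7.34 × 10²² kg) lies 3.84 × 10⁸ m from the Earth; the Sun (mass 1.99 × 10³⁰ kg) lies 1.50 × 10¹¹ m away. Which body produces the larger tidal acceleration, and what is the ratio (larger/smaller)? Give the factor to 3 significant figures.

The Moon, by a factor of ≈ 2.20

Tidal stretch scales as M/d³; compute that for each body.
The Moon: (7.34 × 10²²) / (3.84 × 10⁸)³ = 1.296 × 10⁻³
The Sun: (1.99 × 10³⁰) / (1.50 × 10¹¹)³ = 5.896 × 10⁻⁴
Ratio (larger/smaller) = 2.20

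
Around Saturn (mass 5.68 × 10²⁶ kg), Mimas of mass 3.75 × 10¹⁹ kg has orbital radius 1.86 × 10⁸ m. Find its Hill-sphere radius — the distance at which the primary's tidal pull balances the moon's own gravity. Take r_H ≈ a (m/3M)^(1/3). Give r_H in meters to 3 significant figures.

5.21 × 10⁵ m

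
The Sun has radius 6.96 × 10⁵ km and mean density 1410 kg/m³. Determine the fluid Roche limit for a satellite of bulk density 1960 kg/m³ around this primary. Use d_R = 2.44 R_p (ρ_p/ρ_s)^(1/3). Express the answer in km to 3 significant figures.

1.52 × 10⁶ km

d_R = 2.44 × 6.96 × 10⁵ km × (1410/1960)^(1/3)
    = 1.52 × 10⁶ km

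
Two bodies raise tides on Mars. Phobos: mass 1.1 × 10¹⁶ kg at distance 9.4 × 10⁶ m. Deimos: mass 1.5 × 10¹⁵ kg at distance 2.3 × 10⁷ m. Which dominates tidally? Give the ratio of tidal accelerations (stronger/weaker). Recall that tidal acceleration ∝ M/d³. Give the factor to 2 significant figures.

Phobos, by a factor of ≈ 110

Tidal stretch scales as M/d³; compute that for each body.
Phobos: (1.1 × 10¹⁶) / (9.4 × 10⁶)³ = 1.324 × 10⁻⁵
Deimos: (1.5 × 10¹⁵) / (2.3 × 10⁷)³ = 1.233 × 10⁻⁷
Ratio (larger/smaller) = 110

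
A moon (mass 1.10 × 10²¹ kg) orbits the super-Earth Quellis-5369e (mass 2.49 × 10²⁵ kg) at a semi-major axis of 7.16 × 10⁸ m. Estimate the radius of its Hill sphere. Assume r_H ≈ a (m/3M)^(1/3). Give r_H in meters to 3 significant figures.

1.75 × 10⁷ m

r_H ≈ a (m/3M)^(1/3)
    = (7.16 × 10⁸) × (1.10 × 10²¹ / (3 × 2.49 × 10²⁵))^(1/3)
    = 1.75 × 10⁷ m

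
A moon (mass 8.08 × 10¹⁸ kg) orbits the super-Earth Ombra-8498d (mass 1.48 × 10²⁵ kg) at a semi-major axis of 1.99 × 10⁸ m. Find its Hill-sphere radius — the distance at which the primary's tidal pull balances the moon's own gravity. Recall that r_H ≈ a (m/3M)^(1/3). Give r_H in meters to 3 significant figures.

1.13 × 10⁶ m

r_H ≈ a (m/3M)^(1/3)
    = (1.99 × 10⁸) × (8.08 × 10¹⁸ / (3 × 1.48 × 10²⁵))^(1/3)
    = 1.13 × 10⁶ m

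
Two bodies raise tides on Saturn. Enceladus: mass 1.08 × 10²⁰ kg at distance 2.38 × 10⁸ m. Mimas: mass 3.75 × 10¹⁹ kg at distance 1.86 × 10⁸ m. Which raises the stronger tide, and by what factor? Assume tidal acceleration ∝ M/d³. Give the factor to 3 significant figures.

The tide-raising term goes as M/d³ (the gradient of a 1/d² field).
Enceladus: (1.08 × 10²⁰) / (2.38 × 10⁸)³ = 8.011 × 10⁻⁶
Mimas: (3.75 × 10¹⁹) / (1.86 × 10⁸)³ = 5.828 × 10⁻⁶
Ratio (larger/smaller) = 1.37

Enceladus, by a factor of ≈ 1.37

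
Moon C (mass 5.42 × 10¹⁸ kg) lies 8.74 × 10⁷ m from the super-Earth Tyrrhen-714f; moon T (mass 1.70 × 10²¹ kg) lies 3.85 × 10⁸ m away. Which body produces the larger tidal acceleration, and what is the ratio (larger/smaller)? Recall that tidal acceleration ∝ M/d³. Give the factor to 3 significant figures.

The tide-raising term goes as M/d³ (the gradient of a 1/d² field).
Moon C: (5.42 × 10¹⁸) / (8.74 × 10⁷)³ = 8.118 × 10⁻⁶
Moon T: (1.70 × 10²¹) / (3.85 × 10⁸)³ = 2.979 × 10⁻⁵
Ratio (larger/smaller) = 3.67

Moon T, by a factor of ≈ 3.67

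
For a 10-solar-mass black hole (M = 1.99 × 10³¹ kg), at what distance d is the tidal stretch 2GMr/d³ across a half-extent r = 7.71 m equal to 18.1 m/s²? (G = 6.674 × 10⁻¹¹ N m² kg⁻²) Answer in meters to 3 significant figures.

2GMr/d³ = a_tidal  ⇒  d = (2GMr / a_tidal)^(1/3)
d = (2 × 6.674×10⁻¹¹ × (1.99 × 10³¹) × (7.71) / (18.1))^(1/3)
  = 1.04 × 10⁷ m

1.04 × 10⁷ m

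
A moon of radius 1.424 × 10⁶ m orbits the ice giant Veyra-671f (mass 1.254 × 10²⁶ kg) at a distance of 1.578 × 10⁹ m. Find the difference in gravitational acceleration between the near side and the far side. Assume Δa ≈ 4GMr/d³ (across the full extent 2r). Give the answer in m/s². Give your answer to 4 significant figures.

1.213 × 10⁻⁵ m/s²

a_tidal = 4GMr/d³
        = 4 × (6.674 × 10⁻¹¹) × (1.254 × 10²⁶) × (1.424 × 10⁶) / (1.578 × 10⁹)³
        = 1.213 × 10⁻⁵ m/s²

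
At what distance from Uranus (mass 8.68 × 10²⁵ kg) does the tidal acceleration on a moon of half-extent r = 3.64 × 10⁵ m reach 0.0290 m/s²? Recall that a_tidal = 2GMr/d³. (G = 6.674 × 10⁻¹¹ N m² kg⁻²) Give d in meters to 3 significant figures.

2GMr/d³ = a_tidal  ⇒  d = (2GMr / a_tidal)^(1/3)
d = (2 × 6.674×10⁻¹¹ × (8.68 × 10²⁵) × (3.64 × 10⁵) / (0.0290))^(1/3)
  = 5.26 × 10⁷ m

5.26 × 10⁷ m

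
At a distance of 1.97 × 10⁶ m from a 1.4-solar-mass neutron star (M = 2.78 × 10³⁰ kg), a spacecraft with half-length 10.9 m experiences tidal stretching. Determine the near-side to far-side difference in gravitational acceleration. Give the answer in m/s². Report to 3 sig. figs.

1.06 × 10³ m/s²

The field gradient is 2GM/d³; across the full diameter 2r the difference is 4GMr/d³.
a_tidal = 4GMr/d³
        = 4 × (6.674 × 10⁻¹¹) × (2.78 × 10³⁰) × (10.9) / (1.97 × 10⁶)³
        = 1.06 × 10³ m/s²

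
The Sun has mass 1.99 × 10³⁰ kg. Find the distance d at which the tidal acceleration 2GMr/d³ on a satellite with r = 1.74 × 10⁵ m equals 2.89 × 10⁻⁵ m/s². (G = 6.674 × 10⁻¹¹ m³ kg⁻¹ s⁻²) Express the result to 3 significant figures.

2GMr/d³ = a_tidal  ⇒  d = (2GMr / a_tidal)^(1/3)
d = (2 × 6.674×10⁻¹¹ × (1.99 × 10³⁰) × (1.74 × 10⁵) / (2.89 × 10⁻⁵))^(1/3)
  = 1.17 × 10¹⁰ m

1.17 × 10¹⁰ m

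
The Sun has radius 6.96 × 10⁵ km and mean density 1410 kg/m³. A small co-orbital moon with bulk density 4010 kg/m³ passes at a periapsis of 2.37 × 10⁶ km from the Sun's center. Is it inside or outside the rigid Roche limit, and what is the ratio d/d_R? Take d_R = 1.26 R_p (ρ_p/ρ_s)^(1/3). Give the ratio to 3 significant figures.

d_R = 1.26 × (6.96 × 10⁵ km) × (1410/4010)^(1/3) = 6.190 × 10⁵ km
d/d_R = (2.37 × 10⁶) / (6.190 × 10⁵) = 3.83
Since d/d_R > 1, the body is outside the Roche limit.

outside; d/d_R ≈ 3.83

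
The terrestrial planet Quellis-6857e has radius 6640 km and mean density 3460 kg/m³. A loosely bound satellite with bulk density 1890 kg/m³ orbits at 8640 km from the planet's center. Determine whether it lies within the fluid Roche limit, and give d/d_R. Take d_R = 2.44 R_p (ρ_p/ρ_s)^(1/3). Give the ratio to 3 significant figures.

d_R = 2.44 × (6640 km) × (3460/1890)^(1/3) = 19820 km
d/d_R = (8640) / (19820) = 0.436
Since d/d_R < 1, the body is inside the Roche limit.

inside; d/d_R ≈ 0.436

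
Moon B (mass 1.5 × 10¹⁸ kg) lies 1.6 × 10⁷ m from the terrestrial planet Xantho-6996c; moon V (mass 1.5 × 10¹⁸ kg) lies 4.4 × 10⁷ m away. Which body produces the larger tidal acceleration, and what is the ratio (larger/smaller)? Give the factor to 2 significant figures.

Moon B, by a factor of ≈ 21

The tide-raising term goes as M/d³ (the gradient of a 1/d² field).
Moon B: (1.5 × 10¹⁸) / (1.6 × 10⁷)³ = 3.662 × 10⁻⁴
Moon V: (1.5 × 10¹⁸) / (4.4 × 10⁷)³ = 1.761 × 10⁻⁵
Ratio (larger/smaller) = 21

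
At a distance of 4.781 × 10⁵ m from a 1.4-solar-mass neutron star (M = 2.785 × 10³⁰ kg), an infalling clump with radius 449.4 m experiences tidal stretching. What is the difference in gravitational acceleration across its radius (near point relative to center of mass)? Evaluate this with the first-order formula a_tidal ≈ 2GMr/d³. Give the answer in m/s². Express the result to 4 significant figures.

Since r ≪ d, expand the inverse-square field across one radius to get the leading 2GMr/d³ term.
a_tidal = 2GMr/d³
        = 2 × (6.674 × 10⁻¹¹) × (2.785 × 10³⁰) × (449.4) / (4.781 × 10⁵)³
        = 1.529 × 10⁶ m/s²

1.529 × 10⁶ m/s²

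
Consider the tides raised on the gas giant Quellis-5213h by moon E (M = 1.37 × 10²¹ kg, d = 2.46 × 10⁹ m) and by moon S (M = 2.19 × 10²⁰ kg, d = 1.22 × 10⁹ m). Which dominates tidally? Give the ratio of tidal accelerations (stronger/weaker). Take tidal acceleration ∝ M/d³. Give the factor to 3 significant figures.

Moon S, by a factor of ≈ 1.31

The tide-raising term goes as M/d³ (the gradient of a 1/d² field).
Moon E: (1.37 × 10²¹) / (2.46 × 10⁹)³ = 9.203 × 10⁻⁸
Moon S: (2.19 × 10²⁰) / (1.22 × 10⁹)³ = 1.206 × 10⁻⁷
Ratio (larger/smaller) = 1.31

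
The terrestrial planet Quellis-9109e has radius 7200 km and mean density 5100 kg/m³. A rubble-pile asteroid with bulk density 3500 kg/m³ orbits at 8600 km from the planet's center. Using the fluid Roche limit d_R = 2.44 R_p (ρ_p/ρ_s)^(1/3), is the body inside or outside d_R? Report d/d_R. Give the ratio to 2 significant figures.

inside; d/d_R ≈ 0.43

d_R = 2.44 × (7200 km) × (5100/3500)^(1/3) = 19920 km
d/d_R = (8600) / (19920) = 0.43
Since d/d_R < 1, the body is inside the Roche limit.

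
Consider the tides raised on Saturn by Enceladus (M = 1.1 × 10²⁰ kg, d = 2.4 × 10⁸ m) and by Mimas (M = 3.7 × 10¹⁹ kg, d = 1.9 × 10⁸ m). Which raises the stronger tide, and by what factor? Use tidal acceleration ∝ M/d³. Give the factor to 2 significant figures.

Enceladus, by a factor of ≈ 1.5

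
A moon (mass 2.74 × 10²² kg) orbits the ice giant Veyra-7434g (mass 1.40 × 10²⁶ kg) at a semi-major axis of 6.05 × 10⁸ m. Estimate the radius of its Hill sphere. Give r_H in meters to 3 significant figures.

2.44 × 10⁷ m

r_H ≈ a (m/3M)^(1/3)
    = (6.05 × 10⁸) × (2.74 × 10²² / (3 × 1.40 × 10²⁶))^(1/3)
    = 2.44 × 10⁷ m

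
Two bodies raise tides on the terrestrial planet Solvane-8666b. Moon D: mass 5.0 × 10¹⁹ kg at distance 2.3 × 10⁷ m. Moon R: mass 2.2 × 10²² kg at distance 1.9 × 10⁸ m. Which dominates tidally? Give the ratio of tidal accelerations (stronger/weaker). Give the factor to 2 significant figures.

Tidal acceleration ∝ M/d³, so compare M/d³ for each.
Moon D: (5.0 × 10¹⁹) / (2.3 × 10⁷)³ = 4.109 × 10⁻³
Moon R: (2.2 × 10²²) / (1.9 × 10⁸)³ = 3.207 × 10⁻³
Ratio (larger/smaller) = 1.3

Moon D, by a factor of ≈ 1.3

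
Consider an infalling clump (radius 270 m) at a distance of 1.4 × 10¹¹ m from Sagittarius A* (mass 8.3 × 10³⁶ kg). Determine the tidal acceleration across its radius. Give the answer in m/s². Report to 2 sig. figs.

Δg = 2GMr/d³
   = 2 × (6.674 × 10⁻¹¹) × (8.3 × 10³⁶) × (270) / (1.4 × 10¹¹)³
   = 1.1 × 10⁻⁴ m/s²

1.1 × 10⁻⁴ m/s²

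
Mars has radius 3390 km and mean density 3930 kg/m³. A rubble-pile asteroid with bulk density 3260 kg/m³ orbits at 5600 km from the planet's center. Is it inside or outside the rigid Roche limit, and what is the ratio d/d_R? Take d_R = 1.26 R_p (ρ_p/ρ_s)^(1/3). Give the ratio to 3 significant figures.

outside; d/d_R ≈ 1.23

d_R = 1.26 × (3390 km) × (3930/3260)^(1/3) = 4546 km
d/d_R = (5600) / (4546) = 1.23
Since d/d_R > 1, the body is outside the Roche limit.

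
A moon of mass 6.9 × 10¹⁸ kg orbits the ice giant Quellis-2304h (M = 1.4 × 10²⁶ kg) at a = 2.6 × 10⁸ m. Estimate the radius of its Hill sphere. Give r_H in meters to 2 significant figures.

r_H ≈ a (m/3M)^(1/3)
    = (2.6 × 10⁸) × (6.9 × 10¹⁸ / (3 × 1.4 × 10²⁶))^(1/3)
    = 6.6 × 10⁵ m

6.6 × 10⁵ m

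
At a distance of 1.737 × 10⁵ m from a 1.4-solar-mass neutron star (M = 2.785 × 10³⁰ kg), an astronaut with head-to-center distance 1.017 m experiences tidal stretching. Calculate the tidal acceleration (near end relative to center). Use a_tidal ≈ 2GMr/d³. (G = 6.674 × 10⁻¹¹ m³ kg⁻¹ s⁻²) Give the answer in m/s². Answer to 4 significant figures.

7.214 × 10⁴ m/s²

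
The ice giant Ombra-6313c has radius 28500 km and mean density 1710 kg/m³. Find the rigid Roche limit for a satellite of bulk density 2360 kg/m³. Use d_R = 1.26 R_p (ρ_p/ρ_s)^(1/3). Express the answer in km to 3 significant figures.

d_R = 1.26 × 28500 km × (1710/2360)^(1/3)
    = 32300 km

32300 km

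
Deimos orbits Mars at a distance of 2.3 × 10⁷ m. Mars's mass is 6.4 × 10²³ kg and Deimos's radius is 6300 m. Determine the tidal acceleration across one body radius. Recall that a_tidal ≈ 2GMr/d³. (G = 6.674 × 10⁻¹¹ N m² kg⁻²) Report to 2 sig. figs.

4.4 × 10⁻⁵ m/s²

a_tidal = 2GMr/d³
        = 2 × (6.674 × 10⁻¹¹) × (6.4 × 10²³) × (6300) / (2.3 × 10⁷)³
        = 4.4 × 10⁻⁵ m/s²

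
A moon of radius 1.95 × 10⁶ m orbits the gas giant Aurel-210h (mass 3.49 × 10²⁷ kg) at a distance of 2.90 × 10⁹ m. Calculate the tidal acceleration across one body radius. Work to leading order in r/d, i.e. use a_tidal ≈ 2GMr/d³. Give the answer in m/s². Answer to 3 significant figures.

3.72 × 10⁻⁵ m/s²

The tidal stretch is the gradient of GM/d² times the body's extent r, hence the 1/d³ dependence.
Δg = 2GMr/d³
   = 2 × (6.674 × 10⁻¹¹) × (3.49 × 10²⁷) × (1.95 × 10⁶) / (2.90 × 10⁹)³
   = 3.72 × 10⁻⁵ m/s²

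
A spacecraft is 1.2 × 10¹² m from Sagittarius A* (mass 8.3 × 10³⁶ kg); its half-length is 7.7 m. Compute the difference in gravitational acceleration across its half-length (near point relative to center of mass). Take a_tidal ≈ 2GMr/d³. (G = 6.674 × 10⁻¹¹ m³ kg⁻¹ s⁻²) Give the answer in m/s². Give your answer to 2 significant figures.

Since r ≪ d, expand the inverse-square field across one radius to get the leading 2GMr/d³ term.
Δg = 2GMr/d³
   = 2 × (6.674 × 10⁻¹¹) × (8.3 × 10³⁶) × (7.7) / (1.2 × 10¹²)³
   = 4.9 × 10⁻⁹ m/s²

4.9 × 10⁻⁹ m/s²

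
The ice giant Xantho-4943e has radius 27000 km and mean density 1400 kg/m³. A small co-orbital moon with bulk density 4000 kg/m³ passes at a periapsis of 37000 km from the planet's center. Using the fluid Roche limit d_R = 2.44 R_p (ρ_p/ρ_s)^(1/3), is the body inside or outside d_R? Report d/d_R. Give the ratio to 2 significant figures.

d_R = 2.44 × (27000 km) × (1400/4000)^(1/3) = 46430 km
d/d_R = (37000) / (46430) = 0.80
Since d/d_R < 1, the body is inside the Roche limit.

inside; d/d_R ≈ 0.80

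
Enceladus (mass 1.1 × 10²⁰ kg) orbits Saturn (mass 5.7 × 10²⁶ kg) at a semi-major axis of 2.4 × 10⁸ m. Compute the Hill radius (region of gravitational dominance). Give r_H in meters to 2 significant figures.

9.6 × 10⁵ m

r_H ≈ a (m/3M)^(1/3)
    = (2.4 × 10⁸) × (1.1 × 10²⁰ / (3 × 5.7 × 10²⁶))^(1/3)
    = 9.6 × 10⁵ m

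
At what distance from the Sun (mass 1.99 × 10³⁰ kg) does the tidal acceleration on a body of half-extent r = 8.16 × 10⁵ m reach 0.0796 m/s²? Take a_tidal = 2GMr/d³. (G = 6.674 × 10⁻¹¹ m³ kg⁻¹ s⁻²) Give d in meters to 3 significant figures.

1.40 × 10⁹ m

2GMr/d³ = a_tidal  ⇒  d = (2GMr / a_tidal)^(1/3)
d = (2 × 6.674×10⁻¹¹ × (1.99 × 10³⁰) × (8.16 × 10⁵) / (0.0796))^(1/3)
  = 1.40 × 10⁹ m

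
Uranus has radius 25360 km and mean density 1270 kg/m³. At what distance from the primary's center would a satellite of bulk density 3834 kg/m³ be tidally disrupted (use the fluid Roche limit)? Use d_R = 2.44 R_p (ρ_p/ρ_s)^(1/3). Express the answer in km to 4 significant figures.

42810 km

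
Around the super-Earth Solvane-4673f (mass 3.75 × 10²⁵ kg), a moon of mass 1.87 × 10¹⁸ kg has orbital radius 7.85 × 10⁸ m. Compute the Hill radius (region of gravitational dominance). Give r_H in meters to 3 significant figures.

2.00 × 10⁶ m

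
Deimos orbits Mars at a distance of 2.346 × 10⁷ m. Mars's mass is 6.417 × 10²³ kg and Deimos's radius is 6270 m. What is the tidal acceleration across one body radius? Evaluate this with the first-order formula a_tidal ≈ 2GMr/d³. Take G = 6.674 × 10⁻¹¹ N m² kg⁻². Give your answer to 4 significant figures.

Since r ≪ d, expand the inverse-square field across one radius to get the leading 2GMr/d³ term.
a_tidal = 2GMr/d³
        = 2 × (6.674 × 10⁻¹¹) × (6.417 × 10²³) × (6270) / (2.346 × 10⁷)³
        = 4.159 × 10⁻⁵ m/s²

4.159 × 10⁻⁵ m/s²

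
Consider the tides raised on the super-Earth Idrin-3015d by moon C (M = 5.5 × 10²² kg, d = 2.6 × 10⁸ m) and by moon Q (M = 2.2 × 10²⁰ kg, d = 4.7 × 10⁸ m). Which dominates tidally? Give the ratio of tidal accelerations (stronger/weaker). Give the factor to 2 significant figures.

Moon C, by a factor of ≈ 1500

The tide-raising term goes as M/d³ (the gradient of a 1/d² field).
Moon C: (5.5 × 10²²) / (2.6 × 10⁸)³ = 3.129 × 10⁻³
Moon Q: (2.2 × 10²⁰) / (4.7 × 10⁸)³ = 2.119 × 10⁻⁶
Ratio (larger/smaller) = 1500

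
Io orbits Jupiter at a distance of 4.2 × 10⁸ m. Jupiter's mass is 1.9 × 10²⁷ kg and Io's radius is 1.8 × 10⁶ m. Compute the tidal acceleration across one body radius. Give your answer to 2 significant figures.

6.2 × 10⁻³ m/s²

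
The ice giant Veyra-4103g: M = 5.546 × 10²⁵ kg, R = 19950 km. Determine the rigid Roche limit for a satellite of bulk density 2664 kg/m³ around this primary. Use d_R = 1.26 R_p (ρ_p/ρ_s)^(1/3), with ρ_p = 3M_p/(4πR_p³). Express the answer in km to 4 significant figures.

ρ_p = 3M_p/(4πR_p³) = 3 × (5.546 × 10²⁵) / (4π × (1.995 × 10⁷ m)³) = 1667 kg/m³
d_R = 1.26 × 19950 km × (1667/2664)^(1/3)
    = 21500 km

21500 km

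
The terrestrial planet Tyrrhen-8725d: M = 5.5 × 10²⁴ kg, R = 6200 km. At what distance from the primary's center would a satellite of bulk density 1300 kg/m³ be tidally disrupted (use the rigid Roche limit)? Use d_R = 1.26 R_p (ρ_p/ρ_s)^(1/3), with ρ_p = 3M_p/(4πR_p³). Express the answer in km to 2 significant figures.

13000 km

ρ_p = 3M_p/(4πR_p³) = 3 × (5.5 × 10²⁴) / (4π × (6.2 × 10⁶ m)³) = 5500 kg/m³
d_R = 1.26 × 6200 km × (5500/1300)^(1/3)
    = 13000 km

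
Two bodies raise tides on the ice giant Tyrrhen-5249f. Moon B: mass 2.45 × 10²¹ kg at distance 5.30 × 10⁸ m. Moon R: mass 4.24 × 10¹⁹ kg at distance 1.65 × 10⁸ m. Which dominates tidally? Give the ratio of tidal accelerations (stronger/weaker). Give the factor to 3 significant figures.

Moon B, by a factor of ≈ 1.74

Tidal acceleration ∝ M/d³, so compare M/d³ for each.
Moon B: (2.45 × 10²¹) / (5.30 × 10⁸)³ = 1.646 × 10⁻⁵
Moon R: (4.24 × 10¹⁹) / (1.65 × 10⁸)³ = 9.439 × 10⁻⁶
Ratio (larger/smaller) = 1.74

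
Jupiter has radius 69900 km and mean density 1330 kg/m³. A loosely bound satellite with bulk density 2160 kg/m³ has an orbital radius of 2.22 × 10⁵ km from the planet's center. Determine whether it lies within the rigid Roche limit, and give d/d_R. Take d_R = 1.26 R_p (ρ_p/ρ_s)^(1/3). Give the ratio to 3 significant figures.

d_R = 1.26 × (69900 km) × (1330/2160)^(1/3) = 74930 km
d/d_R = (2.22 × 10⁵) / (74930) = 2.96
Since d/d_R > 1, the body is outside the Roche limit.

outside; d/d_R ≈ 2.96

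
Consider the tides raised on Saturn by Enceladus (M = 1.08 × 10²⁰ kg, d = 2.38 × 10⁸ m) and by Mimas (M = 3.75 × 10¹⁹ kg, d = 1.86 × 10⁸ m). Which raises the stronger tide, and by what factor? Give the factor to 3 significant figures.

Enceladus, by a factor of ≈ 1.37

Compare M/d³ for the two perturbers:
Enceladus: (1.08 × 10²⁰) / (2.38 × 10⁸)³ = 8.011 × 10⁻⁶
Mimas: (3.75 × 10¹⁹) / (1.86 × 10⁸)³ = 5.828 × 10⁻⁶
Ratio (larger/smaller) = 1.37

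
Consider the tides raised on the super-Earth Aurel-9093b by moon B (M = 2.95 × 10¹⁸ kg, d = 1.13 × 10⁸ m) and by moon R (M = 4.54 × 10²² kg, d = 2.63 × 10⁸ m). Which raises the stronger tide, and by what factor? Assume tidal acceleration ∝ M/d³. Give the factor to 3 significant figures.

Compare M/d³ for the two perturbers:
Moon B: (2.95 × 10¹⁸) / (1.13 × 10⁸)³ = 2.044 × 10⁻⁶
Moon R: (4.54 × 10²²) / (2.63 × 10⁸)³ = 2.496 × 10⁻³
Ratio (larger/smaller) = 1220

Moon R, by a factor of ≈ 1220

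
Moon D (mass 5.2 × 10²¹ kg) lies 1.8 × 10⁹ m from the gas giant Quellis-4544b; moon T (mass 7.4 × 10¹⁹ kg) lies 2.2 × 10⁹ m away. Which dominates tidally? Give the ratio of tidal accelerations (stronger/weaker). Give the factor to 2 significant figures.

Moon D, by a factor of ≈ 130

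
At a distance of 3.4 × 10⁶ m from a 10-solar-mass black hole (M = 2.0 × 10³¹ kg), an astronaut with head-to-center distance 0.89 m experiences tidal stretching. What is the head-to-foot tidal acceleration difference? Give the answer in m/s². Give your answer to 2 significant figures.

a_tidal = 4GMr/d³
        = 4 × (6.674 × 10⁻¹¹) × (2.0 × 10³¹) × (0.89) / (3.4 × 10⁶)³
        = 1.2 × 10² m/s²

1.2 × 10² m/s²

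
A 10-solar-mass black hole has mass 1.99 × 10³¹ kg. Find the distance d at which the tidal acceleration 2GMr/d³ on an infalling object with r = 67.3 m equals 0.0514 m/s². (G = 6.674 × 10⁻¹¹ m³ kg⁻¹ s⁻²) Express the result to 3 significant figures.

1.52 × 10⁸ m

2GMr/d³ = a_tidal  ⇒  d = (2GMr / a_tidal)^(1/3)
d = (2 × 6.674×10⁻¹¹ × (1.99 × 10³¹) × (67.3) / (0.0514))^(1/3)
  = 1.52 × 10⁸ m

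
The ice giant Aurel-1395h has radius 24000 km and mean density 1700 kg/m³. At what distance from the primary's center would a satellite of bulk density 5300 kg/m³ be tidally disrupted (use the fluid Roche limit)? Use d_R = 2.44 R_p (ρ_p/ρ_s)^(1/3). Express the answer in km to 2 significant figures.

40000 km

d_R = 2.44 × 24000 km × (1700/5300)^(1/3)
    = 40000 km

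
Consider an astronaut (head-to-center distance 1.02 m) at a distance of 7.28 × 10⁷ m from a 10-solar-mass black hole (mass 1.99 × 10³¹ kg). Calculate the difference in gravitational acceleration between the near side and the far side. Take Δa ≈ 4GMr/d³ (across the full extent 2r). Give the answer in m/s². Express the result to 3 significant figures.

1.40 × 10⁻² m/s²

Near-to-far spans 2r, so the tidal difference is twice the near-to-center value: 4GMr/d³.
Δa = 4GMr/d³
   = 4 × (6.674 × 10⁻¹¹) × (1.99 × 10³¹) × (1.02) / (7.28 × 10⁷)³
   = 1.40 × 10⁻² m/s²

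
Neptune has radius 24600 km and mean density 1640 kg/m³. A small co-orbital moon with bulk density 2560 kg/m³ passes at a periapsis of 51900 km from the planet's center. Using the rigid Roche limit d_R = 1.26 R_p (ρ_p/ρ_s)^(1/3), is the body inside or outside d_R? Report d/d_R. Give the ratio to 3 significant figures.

outside; d/d_R ≈ 1.94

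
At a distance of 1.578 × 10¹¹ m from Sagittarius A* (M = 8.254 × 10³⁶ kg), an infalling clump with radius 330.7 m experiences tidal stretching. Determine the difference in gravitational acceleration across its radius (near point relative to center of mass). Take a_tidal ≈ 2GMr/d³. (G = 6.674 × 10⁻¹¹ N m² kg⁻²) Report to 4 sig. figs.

a_tidal = 2GMr/d³
        = 2 × (6.674 × 10⁻¹¹) × (8.254 × 10³⁶) × (330.7) / (1.578 × 10¹¹)³
        = 9.272 × 10⁻⁵ m/s²

9.272 × 10⁻⁵ m/s²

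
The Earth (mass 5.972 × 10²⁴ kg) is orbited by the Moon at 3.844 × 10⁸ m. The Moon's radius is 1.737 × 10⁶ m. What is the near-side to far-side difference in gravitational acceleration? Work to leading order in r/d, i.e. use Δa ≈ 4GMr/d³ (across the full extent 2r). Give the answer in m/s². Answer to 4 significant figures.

4.875 × 10⁻⁵ m/s²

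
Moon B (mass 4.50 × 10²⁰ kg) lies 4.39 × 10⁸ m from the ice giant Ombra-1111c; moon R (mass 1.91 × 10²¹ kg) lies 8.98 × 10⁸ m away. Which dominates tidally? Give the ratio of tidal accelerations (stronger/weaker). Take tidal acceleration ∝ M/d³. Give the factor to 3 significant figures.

The tide-raising term goes as M/d³ (the gradient of a 1/d² field).
Moon B: (4.50 × 10²⁰) / (4.39 × 10⁸)³ = 5.319 × 10⁻⁶
Moon R: (1.91 × 10²¹) / (8.98 × 10⁸)³ = 2.638 × 10⁻⁶
Ratio (larger/smaller) = 2.02

Moon B, by a factor of ≈ 2.02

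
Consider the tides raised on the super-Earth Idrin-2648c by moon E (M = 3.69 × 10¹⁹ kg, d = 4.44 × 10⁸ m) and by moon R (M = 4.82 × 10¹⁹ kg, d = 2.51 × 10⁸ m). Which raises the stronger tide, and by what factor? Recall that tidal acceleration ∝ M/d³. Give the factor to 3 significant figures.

Moon R, by a factor of ≈ 7.23

Tidal stretch scales as M/d³; compute that for each body.
Moon E: (3.69 × 10¹⁹) / (4.44 × 10⁸)³ = 4.216 × 10⁻⁷
Moon R: (4.82 × 10¹⁹) / (2.51 × 10⁸)³ = 3.048 × 10⁻⁶
Ratio (larger/smaller) = 7.23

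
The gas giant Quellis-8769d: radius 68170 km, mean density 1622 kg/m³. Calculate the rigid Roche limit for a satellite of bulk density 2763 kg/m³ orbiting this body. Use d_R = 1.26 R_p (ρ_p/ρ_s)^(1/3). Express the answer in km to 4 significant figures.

d_R = 1.26 × 68170 km × (1622/2763)^(1/3)
    = 71920 km

71920 km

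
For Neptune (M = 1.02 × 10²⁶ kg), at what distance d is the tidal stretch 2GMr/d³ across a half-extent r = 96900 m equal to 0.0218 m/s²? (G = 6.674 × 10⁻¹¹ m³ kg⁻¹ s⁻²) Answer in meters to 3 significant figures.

2GMr/d³ = a_tidal  ⇒  d = (2GMr / a_tidal)^(1/3)
d = (2 × 6.674×10⁻¹¹ × (1.02 × 10²⁶) × (96900) / (0.0218))^(1/3)
  = 3.93 × 10⁷ m

3.93 × 10⁷ m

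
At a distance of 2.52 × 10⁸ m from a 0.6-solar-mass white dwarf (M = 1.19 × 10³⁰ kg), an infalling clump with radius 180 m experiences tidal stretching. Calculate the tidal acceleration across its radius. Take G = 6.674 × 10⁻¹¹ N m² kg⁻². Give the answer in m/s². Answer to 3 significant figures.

1.79 × 10⁻³ m/s²

Δg = 2GMr/d³
   = 2 × (6.674 × 10⁻¹¹) × (1.19 × 10³⁰) × (180) / (2.52 × 10⁸)³
   = 1.79 × 10⁻³ m/s²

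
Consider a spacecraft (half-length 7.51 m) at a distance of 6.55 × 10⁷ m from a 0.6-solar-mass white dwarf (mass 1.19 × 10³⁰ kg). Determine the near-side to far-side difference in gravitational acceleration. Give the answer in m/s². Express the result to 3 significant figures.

Differencing GM/(d−r)² and GM/(d+r)² to first order in r/d gives 4GMr/d³.
Δa = 4GMr/d³
   = 4 × (6.674 × 10⁻¹¹) × (1.19 × 10³⁰) × (7.51) / (6.55 × 10⁷)³
   = 8.49 × 10⁻³ m/s²

8.49 × 10⁻³ m/s²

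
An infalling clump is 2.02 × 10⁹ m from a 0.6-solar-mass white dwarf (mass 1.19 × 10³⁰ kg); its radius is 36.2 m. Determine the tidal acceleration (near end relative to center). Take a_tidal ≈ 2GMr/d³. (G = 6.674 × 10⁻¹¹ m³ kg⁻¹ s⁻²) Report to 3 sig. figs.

6.98 × 10⁻⁷ m/s²

Δg = 2GMr/d³
   = 2 × (6.674 × 10⁻¹¹) × (1.19 × 10³⁰) × (36.2) / (2.02 × 10⁹)³
   = 6.98 × 10⁻⁷ m/s²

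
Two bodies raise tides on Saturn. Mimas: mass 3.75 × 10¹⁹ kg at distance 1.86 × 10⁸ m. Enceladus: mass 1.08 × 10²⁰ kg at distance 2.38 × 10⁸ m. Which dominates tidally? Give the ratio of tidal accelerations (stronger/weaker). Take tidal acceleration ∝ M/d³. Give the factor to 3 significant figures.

Enceladus, by a factor of ≈ 1.37

Tidal acceleration ∝ M/d³, so compare M/d³ for each.
Mimas: (3.75 × 10¹⁹) / (1.86 × 10⁸)³ = 5.828 × 10⁻⁶
Enceladus: (1.08 × 10²⁰) / (2.38 × 10⁸)³ = 8.011 × 10⁻⁶
Ratio (larger/smaller) = 1.37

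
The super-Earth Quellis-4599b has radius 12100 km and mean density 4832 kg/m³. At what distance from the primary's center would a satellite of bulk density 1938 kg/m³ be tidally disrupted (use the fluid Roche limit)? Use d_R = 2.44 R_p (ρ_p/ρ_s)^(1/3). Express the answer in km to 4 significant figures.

40030 km

d_R = 2.44 × 12100 km × (4832/1938)^(1/3)
    = 40030 km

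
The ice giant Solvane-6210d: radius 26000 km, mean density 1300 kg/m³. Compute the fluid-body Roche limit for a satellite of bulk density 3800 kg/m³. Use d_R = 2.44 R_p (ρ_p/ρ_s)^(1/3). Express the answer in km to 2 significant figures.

44000 km

d_R = 2.44 × 26000 km × (1300/3800)^(1/3)
    = 44000 km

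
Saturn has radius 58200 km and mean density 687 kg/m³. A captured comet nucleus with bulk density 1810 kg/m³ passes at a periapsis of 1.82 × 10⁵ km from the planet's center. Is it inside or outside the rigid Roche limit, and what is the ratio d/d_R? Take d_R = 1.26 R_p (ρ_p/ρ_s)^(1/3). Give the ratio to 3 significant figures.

outside; d/d_R ≈ 3.43

d_R = 1.26 × (58200 km) × (687/1810)^(1/3) = 53090 km
d/d_R = (1.82 × 10⁵) / (53090) = 3.43
Since d/d_R > 1, the body is outside the Roche limit.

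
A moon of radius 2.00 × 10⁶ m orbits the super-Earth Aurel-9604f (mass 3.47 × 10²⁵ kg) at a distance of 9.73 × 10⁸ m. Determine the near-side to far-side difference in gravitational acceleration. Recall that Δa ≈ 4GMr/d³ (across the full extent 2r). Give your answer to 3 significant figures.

Δa = 4GMr/d³
   = 4 × (6.674 × 10⁻¹¹) × (3.47 × 10²⁵) × (2.00 × 10⁶) / (9.73 × 10⁸)³
   = 2.01 × 10⁻⁵ m/s²

2.01 × 10⁻⁵ m/s²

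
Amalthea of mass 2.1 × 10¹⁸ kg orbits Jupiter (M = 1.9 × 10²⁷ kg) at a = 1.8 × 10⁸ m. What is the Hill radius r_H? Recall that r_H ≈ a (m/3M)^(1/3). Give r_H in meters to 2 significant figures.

r_H ≈ a (m/3M)^(1/3)
    = (1.8 × 10⁸) × (2.1 × 10¹⁸ / (3 × 1.9 × 10²⁷))^(1/3)
    = 1.3 × 10⁵ m

1.3 × 10⁵ m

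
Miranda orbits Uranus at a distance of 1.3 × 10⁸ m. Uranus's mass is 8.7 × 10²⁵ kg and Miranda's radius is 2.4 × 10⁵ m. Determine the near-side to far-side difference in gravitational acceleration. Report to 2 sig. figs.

Δg = 4GMr/d³
   = 4 × (6.674 × 10⁻¹¹) × (8.7 × 10²⁵) × (2.4 × 10⁵) / (1.3 × 10⁸)³
   = 2.5 × 10⁻³ m/s²

2.5 × 10⁻³ m/s²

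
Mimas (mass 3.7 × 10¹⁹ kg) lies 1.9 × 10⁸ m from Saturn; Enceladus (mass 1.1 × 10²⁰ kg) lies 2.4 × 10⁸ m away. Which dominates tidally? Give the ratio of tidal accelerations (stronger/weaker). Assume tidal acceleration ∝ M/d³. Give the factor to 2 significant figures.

Enceladus, by a factor of ≈ 1.5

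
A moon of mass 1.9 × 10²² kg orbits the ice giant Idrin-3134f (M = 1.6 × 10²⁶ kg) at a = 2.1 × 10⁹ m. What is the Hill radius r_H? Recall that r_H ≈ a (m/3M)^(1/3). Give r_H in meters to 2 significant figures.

r_H ≈ a (m/3M)^(1/3)
    = (2.1 × 10⁹) × (1.9 × 10²² / (3 × 1.6 × 10²⁶))^(1/3)
    = 7.2 × 10⁷ m

7.2 × 10⁷ m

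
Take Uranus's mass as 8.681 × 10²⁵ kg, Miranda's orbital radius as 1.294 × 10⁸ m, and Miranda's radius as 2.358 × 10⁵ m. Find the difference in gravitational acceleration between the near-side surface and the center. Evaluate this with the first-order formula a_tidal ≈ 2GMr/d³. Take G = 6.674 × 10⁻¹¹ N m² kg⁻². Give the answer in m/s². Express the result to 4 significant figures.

1.261 × 10⁻³ m/s²

Since r ≪ d, expand the inverse-square field across one radius to get the leading 2GMr/d³ term.
Δg = 2GMr/d³
   = 2 × (6.674 × 10⁻¹¹) × (8.681 × 10²⁵) × (2.358 × 10⁵) / (1.294 × 10⁸)³
   = 1.261 × 10⁻³ m/s²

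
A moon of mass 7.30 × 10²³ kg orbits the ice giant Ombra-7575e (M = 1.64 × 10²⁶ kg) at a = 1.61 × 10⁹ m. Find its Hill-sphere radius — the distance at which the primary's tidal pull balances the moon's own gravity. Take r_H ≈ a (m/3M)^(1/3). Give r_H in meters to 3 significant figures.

1.84 × 10⁸ m

r_H ≈ a (m/3M)^(1/3)
    = (1.61 × 10⁹) × (7.30 × 10²³ / (3 × 1.64 × 10²⁶))^(1/3)
    = 1.84 × 10⁸ m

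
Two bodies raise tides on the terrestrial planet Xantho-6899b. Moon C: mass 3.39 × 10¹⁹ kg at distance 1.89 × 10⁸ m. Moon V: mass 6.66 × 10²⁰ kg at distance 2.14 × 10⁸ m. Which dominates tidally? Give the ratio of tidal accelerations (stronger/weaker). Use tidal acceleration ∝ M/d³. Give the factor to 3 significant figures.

The tide-raising term goes as M/d³ (the gradient of a 1/d² field).
Moon C: (3.39 × 10¹⁹) / (1.89 × 10⁸)³ = 5.021 × 10⁻⁶
Moon V: (6.66 × 10²⁰) / (2.14 × 10⁸)³ = 6.796 × 10⁻⁵
Ratio (larger/smaller) = 13.5

Moon V, by a factor of ≈ 13.5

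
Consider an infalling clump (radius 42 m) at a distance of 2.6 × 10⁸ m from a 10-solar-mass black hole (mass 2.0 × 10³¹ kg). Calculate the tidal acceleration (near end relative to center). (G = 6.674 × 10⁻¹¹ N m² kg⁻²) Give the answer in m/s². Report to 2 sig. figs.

Δa = 2GMr/d³
   = 2 × (6.674 × 10⁻¹¹) × (2.0 × 10³¹) × (42) / (2.6 × 10⁸)³
   = 6.4 × 10⁻³ m/s²

6.4 × 10⁻³ m/s²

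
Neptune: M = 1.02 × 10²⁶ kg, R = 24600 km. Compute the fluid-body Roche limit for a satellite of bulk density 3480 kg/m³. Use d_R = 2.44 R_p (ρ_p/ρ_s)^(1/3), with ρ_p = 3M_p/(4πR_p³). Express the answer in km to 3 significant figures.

46700 km

ρ_p = 3M_p/(4πR_p³) = 3 × (1.02 × 10²⁶) / (4π × (2.46 × 10⁷ m)³) = 1640 kg/m³
d_R = 2.44 × 24600 km × (1640/3480)^(1/3)
    = 46700 km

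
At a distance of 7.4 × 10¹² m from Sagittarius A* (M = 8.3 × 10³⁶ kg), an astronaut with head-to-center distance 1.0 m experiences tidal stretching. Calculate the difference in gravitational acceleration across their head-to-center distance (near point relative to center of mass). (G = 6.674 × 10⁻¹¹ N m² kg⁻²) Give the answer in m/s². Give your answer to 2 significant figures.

Δg = 2GMr/d³
   = 2 × (6.674 × 10⁻¹¹) × (8.3 × 10³⁶) × (1.0) / (7.4 × 10¹²)³
   = 2.7 × 10⁻¹² m/s²

2.7 × 10⁻¹² m/s²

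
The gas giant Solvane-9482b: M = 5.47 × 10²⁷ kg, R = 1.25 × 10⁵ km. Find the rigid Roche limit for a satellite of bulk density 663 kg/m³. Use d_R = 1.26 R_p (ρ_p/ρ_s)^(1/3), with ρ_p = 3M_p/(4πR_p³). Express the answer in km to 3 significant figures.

1.58 × 10⁵ km

ρ_p = 3M_p/(4πR_p³) = 3 × (5.47 × 10²⁷) / (4π × (1.25 × 10⁸ m)³) = 669 kg/m³
d_R = 1.26 × 1.25 × 10⁵ km × (669/663)^(1/3)
    = 1.58 × 10⁵ km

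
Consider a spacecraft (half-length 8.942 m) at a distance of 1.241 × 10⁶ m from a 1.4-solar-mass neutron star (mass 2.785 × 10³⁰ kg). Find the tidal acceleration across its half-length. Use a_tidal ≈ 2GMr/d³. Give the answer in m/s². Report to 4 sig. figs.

Δg = 2GMr/d³
   = 2 × (6.674 × 10⁻¹¹) × (2.785 × 10³⁰) × (8.942) / (1.241 × 10⁶)³
   = 1.739 × 10³ m/s²

1.739 × 10³ m/s²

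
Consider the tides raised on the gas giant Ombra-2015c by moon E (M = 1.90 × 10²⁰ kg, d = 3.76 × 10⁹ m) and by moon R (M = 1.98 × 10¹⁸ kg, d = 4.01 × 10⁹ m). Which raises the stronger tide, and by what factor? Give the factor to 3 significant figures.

Compare M/d³ for the two perturbers:
Moon E: (1.90 × 10²⁰) / (3.76 × 10⁹)³ = 3.574 × 10⁻⁹
Moon R: (1.98 × 10¹⁸) / (4.01 × 10⁹)³ = 3.071 × 10⁻¹¹
Ratio (larger/smaller) = 116

Moon E, by a factor of ≈ 116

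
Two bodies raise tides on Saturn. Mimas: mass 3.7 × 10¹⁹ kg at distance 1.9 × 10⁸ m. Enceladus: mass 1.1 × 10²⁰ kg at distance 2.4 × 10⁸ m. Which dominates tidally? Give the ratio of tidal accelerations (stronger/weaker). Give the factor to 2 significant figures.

The tide-raising term goes as M/d³ (the gradient of a 1/d² field).
Mimas: (3.7 × 10¹⁹) / (1.9 × 10⁸)³ = 5.394 × 10⁻⁶
Enceladus: (1.1 × 10²⁰) / (2.4 × 10⁸)³ = 7.957 × 10⁻⁶
Ratio (larger/smaller) = 1.5

Enceladus, by a factor of ≈ 1.5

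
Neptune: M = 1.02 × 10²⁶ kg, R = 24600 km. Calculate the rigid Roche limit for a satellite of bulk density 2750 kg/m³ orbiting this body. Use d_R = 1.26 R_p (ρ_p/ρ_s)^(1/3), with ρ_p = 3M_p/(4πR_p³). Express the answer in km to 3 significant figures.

ρ_p = 3M_p/(4πR_p³) = 3 × (1.02 × 10²⁶) / (4π × (2.46 × 10⁷ m)³) = 1640 kg/m³
d_R = 1.26 × 24600 km × (1640/2750)^(1/3)
    = 26100 km

26100 km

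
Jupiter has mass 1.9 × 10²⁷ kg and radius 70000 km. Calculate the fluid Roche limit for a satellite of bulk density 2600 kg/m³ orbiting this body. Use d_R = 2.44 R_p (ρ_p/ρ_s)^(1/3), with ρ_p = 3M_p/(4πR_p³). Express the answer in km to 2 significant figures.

ρ_p = 3M_p/(4πR_p³) = 3 × (1.9 × 10²⁷) / (4π × (7.0 × 10⁷ m)³) = 1300 kg/m³
d_R = 2.44 × 70000 km × (1300/2600)^(1/3)
    = 1.4 × 10⁵ km

1.4 × 10⁵ km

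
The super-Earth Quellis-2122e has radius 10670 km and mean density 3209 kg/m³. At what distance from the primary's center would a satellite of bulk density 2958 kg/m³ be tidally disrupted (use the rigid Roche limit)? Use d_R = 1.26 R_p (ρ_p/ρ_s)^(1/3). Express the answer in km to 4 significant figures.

13810 km

d_R = 1.26 × 10670 km × (3209/2958)^(1/3)
    = 13810 km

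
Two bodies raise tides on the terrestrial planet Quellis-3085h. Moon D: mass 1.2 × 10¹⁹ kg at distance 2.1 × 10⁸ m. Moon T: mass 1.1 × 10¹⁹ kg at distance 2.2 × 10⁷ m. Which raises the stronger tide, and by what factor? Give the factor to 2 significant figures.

Tidal acceleration ∝ M/d³, so compare M/d³ for each.
Moon D: (1.2 × 10¹⁹) / (2.1 × 10⁸)³ = 1.296 × 10⁻⁶
Moon T: (1.1 × 10¹⁹) / (2.2 × 10⁷)³ = 1.033 × 10⁻³
Ratio (larger/smaller) = 800

Moon T, by a factor of ≈ 800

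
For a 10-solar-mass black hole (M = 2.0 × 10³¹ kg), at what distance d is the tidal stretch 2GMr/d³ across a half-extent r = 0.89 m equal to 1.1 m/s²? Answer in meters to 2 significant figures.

1.3 × 10⁷ m

2GMr/d³ = a_tidal  ⇒  d = (2GMr / a_tidal)^(1/3)
d = (2 × 6.674×10⁻¹¹ × (2.0 × 10³¹) × (0.89) / (1.1))^(1/3)
  = 1.3 × 10⁷ m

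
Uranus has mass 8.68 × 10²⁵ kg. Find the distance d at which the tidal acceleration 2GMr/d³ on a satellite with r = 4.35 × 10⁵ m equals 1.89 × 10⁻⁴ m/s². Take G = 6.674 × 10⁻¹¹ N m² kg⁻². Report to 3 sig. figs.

2.99 × 10⁸ m

2GMr/d³ = a_tidal  ⇒  d = (2GMr / a_tidal)^(1/3)
d = (2 × 6.674×10⁻¹¹ × (8.68 × 10²⁵) × (4.35 × 10⁵) / (1.89 × 10⁻⁴))^(1/3)
  = 2.99 × 10⁸ m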